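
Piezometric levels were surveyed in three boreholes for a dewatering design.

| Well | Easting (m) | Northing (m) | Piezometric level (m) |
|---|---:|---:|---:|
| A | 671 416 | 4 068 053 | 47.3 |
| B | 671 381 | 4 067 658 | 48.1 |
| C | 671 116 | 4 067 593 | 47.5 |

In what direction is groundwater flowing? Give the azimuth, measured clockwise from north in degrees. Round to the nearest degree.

Three-point gradient (reference A): Δ to B = (-35, -395, +0.8), Δ to C = (-300, -460, +0.2).
∂h/∂x = +0.002822, ∂h/∂y = -0.002275 (det = -102400).
Flow direction (−∇h) has components (-0.002822 E, +0.002275 N).
Azimuth = atan2(E, N) = atan2(-0.002822, +0.002275) = 308.9° ≈ 309°.

309°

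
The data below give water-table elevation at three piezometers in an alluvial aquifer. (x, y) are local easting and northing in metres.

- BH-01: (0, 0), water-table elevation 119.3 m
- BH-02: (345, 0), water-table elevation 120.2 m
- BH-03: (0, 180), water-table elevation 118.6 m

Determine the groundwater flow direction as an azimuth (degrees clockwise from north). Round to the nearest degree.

326°

∂h/∂x = (120.2 − 119.3) / (345 − 0) = +0.002609
∂h/∂y = (118.6 − 119.3) / (180 − 0) = -0.003889
Flow direction (−∇h) has components (-0.002609 E, +0.003889 N).
Azimuth = atan2(E, N) = atan2(-0.002609, +0.003889) = 326.1° ≈ 326°.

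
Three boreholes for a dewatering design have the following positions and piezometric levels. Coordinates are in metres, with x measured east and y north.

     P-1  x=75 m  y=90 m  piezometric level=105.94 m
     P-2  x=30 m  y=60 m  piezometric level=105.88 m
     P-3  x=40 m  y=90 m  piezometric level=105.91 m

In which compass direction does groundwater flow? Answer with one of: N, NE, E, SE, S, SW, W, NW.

SW

Differences from P-1: to P-2 (Δx, Δy, Δh) = (-45, -30, -0.06); to P-3 = (-35, 0, -0.03).
Determinant of the coordinate differences = (-45)·0 − (-35)·(-30) = -1050.
∂h/∂x = [(-0.06)·0 − (-0.03)·(-30)] / -1050 = +0.0008571
∂h/∂y = [(-45)·(-0.03) − (-35)·(-0.06)] / -1050 = +0.0007143
Flow = −∇h = (-0.0008571 east, -0.0007143 north), which points southwest.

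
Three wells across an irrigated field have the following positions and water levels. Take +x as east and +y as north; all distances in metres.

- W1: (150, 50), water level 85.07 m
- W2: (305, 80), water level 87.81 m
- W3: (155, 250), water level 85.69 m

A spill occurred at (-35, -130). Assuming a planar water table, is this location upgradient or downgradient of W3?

Taking W1 as reference: W2−W1 = (155, 30, +2.74); W3−W1 = (5, 200, +0.62).
Determinant of the coordinate differences = 155·200 − 5·30 = 30850.
∂h/∂x = [(+2.74)·200 − (+0.62)·30] / 30850 = +0.01716
∂h/∂y = [155·(+0.62) − 5·(+2.74)] / 30850 = +0.002671
Head at (-35, -130) = 85.07 + (+0.01716)·(-185) + (+0.002671)·(-180) = 81.41 m.
That is lower than the 85.69 m at W3, so the point is downgradient.

downgradient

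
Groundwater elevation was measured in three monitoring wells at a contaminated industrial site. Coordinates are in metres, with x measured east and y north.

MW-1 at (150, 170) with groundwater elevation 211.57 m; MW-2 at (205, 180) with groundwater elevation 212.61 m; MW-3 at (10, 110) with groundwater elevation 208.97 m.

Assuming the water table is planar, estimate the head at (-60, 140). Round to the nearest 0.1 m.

207.6 m

Three-point gradient (reference MW-1): Δ to MW-2 = (55, 10, +1.04), Δ to MW-3 = (-140, -60, -2.60).
∂h/∂x = +0.01916, ∂h/∂y = -0.001368 (det = -1900).
h(-60, 140) = 211.57 + (+0.01916)·(-210) + (-0.001368)·(-30) = 211.57 -4.023 +0.041 = 207.588 m.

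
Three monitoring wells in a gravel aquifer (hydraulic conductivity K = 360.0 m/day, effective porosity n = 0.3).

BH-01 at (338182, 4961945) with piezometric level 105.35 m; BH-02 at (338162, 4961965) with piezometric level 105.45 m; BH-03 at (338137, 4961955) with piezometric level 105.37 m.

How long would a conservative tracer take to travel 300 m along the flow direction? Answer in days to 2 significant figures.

Taking BH-01 as reference: BH-02−BH-01 = (-20, 20, +0.10); BH-03−BH-01 = (-45, 10, +0.02).
Solve a·Δx + b·Δy = Δh: det = (-20)·10 − (-45)·20 = 700.
∂h/∂x = [(+0.10)·10 − (+0.02)·20] / 700 = +0.0008571
∂h/∂y = [(-20)·(+0.02) − (-45)·(+0.10)] / 700 = +0.005857
|∇h| = √(0.0008571² + 0.005857²) = 0.005919
Seepage velocity v = K·i/n = 360.0 × 0.005919 / 0.3 = 7.103 m/day.
t = 300 / 7.103 = 42.24 days.

42 days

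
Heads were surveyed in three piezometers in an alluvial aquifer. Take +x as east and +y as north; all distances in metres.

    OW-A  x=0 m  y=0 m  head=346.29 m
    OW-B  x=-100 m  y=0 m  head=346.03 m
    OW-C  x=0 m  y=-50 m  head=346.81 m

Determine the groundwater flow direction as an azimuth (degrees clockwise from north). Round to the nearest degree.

∂h/∂x = (346.03 − 346.29) / (-100 − 0) = +0.002600
∂h/∂y = (346.81 − 346.29) / (-50 − 0) = -0.01040
Flow direction (−∇h) has components (-0.002600 E, +0.01040 N).
Azimuth = atan2(E, N) = atan2(-0.002600, +0.01040) = 346.0° ≈ 346°.

346°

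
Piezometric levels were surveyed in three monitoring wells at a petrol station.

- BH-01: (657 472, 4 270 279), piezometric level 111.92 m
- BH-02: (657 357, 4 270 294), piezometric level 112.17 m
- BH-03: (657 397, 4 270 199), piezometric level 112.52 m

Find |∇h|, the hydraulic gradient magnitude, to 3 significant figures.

0.00562

Taking BH-01 as reference: BH-02−BH-01 = (-115, 15, +0.25); BH-03−BH-01 = (-75, -80, +0.60).
Determinant of the coordinate differences = (-115)·(-80) − (-75)·15 = 10325.
∂h/∂x = [(+0.25)·(-80) − (+0.60)·15] / 10325 = -0.002809
∂h/∂y = [(-115)·(+0.60) − (-75)·(+0.25)] / 10325 = -0.004867
|∇h| = √(-0.002809² + -0.004867²) = 0.005619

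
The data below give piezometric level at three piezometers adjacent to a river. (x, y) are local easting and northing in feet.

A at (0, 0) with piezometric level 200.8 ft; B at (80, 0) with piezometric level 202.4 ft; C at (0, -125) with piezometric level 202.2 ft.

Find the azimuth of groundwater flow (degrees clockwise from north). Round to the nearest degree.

∂h/∂x = (202.4 − 200.8) / (80 − 0) = +0.02000
∂h/∂y = (202.2 − 200.8) / (-125 − 0) = -0.01120
Flow direction (−∇h) has components (-0.02000 E, +0.01120 N).
Azimuth = atan2(E, N) = atan2(-0.02000, +0.01120) = 299.2° ≈ 299°.

299°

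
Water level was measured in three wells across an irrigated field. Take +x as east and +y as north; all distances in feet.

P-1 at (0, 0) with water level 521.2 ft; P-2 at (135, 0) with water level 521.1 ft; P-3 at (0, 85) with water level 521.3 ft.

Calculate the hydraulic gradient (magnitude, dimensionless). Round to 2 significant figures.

∂h/∂x = (521.1 − 521.2) / (135 − 0) = -0.0007407
∂h/∂y = (521.3 − 521.2) / (85 − 0) = +0.001176
|∇h| = √(-0.0007407² + 0.001176²) = 0.00139

0.0014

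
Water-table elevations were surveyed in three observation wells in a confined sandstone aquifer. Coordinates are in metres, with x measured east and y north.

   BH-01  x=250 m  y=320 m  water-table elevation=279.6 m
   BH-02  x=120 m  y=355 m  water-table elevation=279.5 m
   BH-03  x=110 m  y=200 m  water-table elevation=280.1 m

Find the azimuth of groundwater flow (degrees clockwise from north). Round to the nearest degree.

004°

Taking BH-01 as reference: BH-02−BH-01 = (-130, 35, -0.1); BH-03−BH-01 = (-140, -120, +0.5).
Solve a·Δx + b·Δy = Δh: det = (-130)·(-120) − (-140)·35 = 20500.
∂h/∂x = [(-0.1)·(-120) − (+0.5)·35] / 20500 = -0.0002683
∂h/∂y = [(-130)·(+0.5) − (-140)·(-0.1)] / 20500 = -0.003854
Flow direction (−∇h) has components (+0.0002683 E, +0.003854 N).
Azimuth = atan2(E, N) = atan2(+0.0002683, +0.003854) = 4.0° ≈ 004°.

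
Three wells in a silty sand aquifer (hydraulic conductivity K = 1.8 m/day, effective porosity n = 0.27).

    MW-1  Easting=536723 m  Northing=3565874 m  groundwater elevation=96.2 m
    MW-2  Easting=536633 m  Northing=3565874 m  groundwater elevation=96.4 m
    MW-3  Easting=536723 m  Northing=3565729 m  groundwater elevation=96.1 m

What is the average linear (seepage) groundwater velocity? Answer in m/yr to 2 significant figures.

∂h/∂x = (96.4 − 96.2) / (536633 − 536723) = -0.002222
∂h/∂y = (96.1 − 96.2) / (3565729 − 3565874) = +0.0006897
|∇h| = √(-0.002222² + 0.0006897²) = 0.002327
Seepage velocity v = K·i/n = 1.8 × 0.002327 / 0.27 = 0.01551 m/day = 5.665 m/yr.

5.7 m/yr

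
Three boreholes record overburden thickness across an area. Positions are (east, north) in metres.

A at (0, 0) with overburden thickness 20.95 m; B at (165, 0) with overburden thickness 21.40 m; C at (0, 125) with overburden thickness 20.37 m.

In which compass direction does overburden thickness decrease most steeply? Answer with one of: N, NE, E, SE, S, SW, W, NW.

NW

∂d/∂x = (21.40 − 20.95) / (165 − 0) = +0.002727
∂d/∂y = (20.37 − 20.95) / (125 − 0) = -0.004640
Steepest decrease is along −∇f = (-0.002727 E, +0.004640 N) → northwest.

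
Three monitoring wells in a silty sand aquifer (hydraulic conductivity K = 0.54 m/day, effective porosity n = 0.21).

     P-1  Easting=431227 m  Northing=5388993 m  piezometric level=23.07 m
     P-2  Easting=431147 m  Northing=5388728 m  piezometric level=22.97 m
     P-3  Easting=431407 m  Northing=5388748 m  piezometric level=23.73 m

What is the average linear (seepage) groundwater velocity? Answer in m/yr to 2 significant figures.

2.8 m/yr

Differences from P-1: to P-2 (Δx, Δy, Δh) = (-80, -265, -0.10); to P-3 = (180, -245, +0.66).
Determinant of the coordinate differences = (-80)·(-245) − 180·(-265) = 67300.
∂h/∂x = [(-0.10)·(-245) − (+0.66)·(-265)] / 67300 = +0.002963
∂h/∂y = [(-80)·(+0.66) − 180·(-0.10)] / 67300 = -0.0005171
|∇h| = √(0.002963² + -0.0005171²) = 0.003008
Seepage velocity v = K·i/n = 0.54 × 0.003008 / 0.21 = 0.007735 m/day = 2.825 m/yr.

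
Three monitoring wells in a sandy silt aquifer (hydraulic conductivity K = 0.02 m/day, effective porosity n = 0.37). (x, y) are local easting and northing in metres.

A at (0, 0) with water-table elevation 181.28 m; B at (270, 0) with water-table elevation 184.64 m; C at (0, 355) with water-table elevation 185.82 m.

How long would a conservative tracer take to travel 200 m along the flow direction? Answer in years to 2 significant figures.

∂h/∂x = (184.64 − 181.28) / (270 − 0) = +0.01244
∂h/∂y = (185.82 − 181.28) / (355 − 0) = +0.01279
|∇h| = √(0.01244² + 0.01279²) = 0.01784
Seepage velocity v = K·i/n = 0.02 × 0.01784 / 0.37 = 0.0009643 m/day.
t = 200 / 0.0009643 = 2.074e+05 days = 568 years.

570 years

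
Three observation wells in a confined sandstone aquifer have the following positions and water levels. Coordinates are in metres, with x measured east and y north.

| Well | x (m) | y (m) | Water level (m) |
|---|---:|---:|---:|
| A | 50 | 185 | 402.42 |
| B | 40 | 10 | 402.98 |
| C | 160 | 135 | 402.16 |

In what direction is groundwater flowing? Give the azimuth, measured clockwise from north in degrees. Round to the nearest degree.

Three-point gradient (reference A): Δ to B = (-10, -175, +0.56), Δ to C = (110, -50, -0.26).
∂h/∂x = -0.003722, ∂h/∂y = -0.002987 (det = 19750).
Flow direction (−∇h) has components (+0.003722 E, +0.002987 N).
Azimuth = atan2(E, N) = atan2(+0.003722, +0.002987) = 51.2° ≈ 051°.

051°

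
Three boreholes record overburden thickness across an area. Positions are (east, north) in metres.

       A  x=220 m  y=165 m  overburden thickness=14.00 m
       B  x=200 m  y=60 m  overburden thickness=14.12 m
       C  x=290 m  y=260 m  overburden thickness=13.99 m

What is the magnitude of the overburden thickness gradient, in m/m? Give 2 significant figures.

Taking A as reference: B−A = (-20, -105, +0.12); C−A = (70, 95, -0.01).
Solve a·Δx + b·Δy = Δd: det = (-20)·95 − 70·(-105) = 5450.
∂d/∂x = [(+0.12)·95 − (-0.01)·(-105)] / 5450 = +0.001899
∂d/∂y = [(-20)·(-0.01) − 70·(+0.12)] / 5450 = -0.001505
|∇f| = √(0.001899² + -0.001505²) = 0.002423 m/m

0.0024 m/m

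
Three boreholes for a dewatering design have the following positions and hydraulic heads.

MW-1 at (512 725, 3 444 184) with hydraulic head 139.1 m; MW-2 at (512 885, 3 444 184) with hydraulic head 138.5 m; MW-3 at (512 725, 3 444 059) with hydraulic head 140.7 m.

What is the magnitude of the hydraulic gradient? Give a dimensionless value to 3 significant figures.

0.0133

∂h/∂x = (138.5 − 139.1) / (512885 − 512725) = -0.003750
∂h/∂y = (140.7 − 139.1) / (3444059 − 3444184) = -0.01280
|∇h| = √(-0.003750² + -0.01280²) = 0.01334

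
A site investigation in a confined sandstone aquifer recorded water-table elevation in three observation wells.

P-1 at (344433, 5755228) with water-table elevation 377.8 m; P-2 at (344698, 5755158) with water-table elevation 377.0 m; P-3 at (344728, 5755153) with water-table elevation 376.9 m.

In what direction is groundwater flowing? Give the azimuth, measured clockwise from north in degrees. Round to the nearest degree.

050°

Differences from P-1: to P-2 (Δx, Δy, Δh) = (265, -70, -0.8); to P-3 = (295, -75, -0.9).
Solve a·Δx + b·Δy = Δh: det = 265·(-75) − 295·(-70) = 775.
∂h/∂x = [(-0.8)·(-75) − (-0.9)·(-70)] / 775 = -0.003871
∂h/∂y = [265·(-0.9) − 295·(-0.8)] / 775 = -0.003226
Flow direction (−∇h) has components (+0.003871 E, +0.003226 N).
Azimuth = atan2(E, N) = atan2(+0.003871, +0.003226) = 50.2° ≈ 050°.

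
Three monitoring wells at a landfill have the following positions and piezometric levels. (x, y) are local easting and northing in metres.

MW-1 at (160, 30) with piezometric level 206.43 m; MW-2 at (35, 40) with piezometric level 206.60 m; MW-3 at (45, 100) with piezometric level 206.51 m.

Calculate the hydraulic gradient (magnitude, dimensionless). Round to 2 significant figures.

0.0019

With h = a·x + b·y + c and MW-1 as origin, the differences give:
  (-125)·a + 10·b = +0.17
  (-115)·a + 70·b = +0.08
Eliminate b (×70 and ×10, subtract): -7600·a = 11.100 → a = ∂h/∂x = -0.001461
Back-substitute: b = ∂h/∂y = -0.001257.
|∇h| = √(-0.001461² + -0.001257²) = 0.001927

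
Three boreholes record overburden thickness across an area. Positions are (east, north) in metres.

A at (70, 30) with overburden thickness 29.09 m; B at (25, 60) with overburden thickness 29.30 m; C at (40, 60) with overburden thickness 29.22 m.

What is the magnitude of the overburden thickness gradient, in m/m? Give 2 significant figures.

0.0054 m/m

Differences from A: to B (Δx, Δy, Δh) = (-45, 30, +0.21); to C = (-30, 30, +0.13).
Determinant of the coordinate differences = (-45)·30 − (-30)·30 = -450.
∂d/∂x = [(+0.21)·30 − (+0.13)·30] / -450 = -0.005333
∂d/∂y = [(-45)·(+0.13) − (-30)·(+0.21)] / -450 = -0.001000
|∇f| = √(-0.005333² + -0.001000²) = 0.005426 m/m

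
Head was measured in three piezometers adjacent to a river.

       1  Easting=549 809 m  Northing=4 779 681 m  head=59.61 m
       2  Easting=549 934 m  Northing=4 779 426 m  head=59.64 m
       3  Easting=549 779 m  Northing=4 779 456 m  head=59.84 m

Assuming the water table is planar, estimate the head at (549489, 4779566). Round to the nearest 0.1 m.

With h = a·x + b·y + c and 1 as origin, the differences give:
  125·a + (-255)·b = +0.03
  (-30)·a + (-225)·b = +0.23
Eliminate b (×(-225) and ×(-255), subtract): -35775·a = 51.900 → a = ∂h/∂x = -0.001451
Back-substitute: b = ∂h/∂y = -0.0008288.
h(549489, 4779566) = 59.61 + (-0.001451)·(-320) + (-0.0008288)·(-115) = 59.61 +0.464 +0.095 = 60.170 m.

60.2 m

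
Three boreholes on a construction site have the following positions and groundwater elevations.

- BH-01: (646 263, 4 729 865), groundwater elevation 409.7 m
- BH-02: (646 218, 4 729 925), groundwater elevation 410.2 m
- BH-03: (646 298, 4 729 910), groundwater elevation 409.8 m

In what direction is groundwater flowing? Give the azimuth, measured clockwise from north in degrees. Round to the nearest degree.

Taking BH-01 as reference: BH-02−BH-01 = (-45, 60, +0.5); BH-03−BH-01 = (35, 45, +0.1).
Solve a·Δx + b·Δy = Δh: det = (-45)·45 − 35·60 = -4125.
∂h/∂x = [(+0.5)·45 − (+0.1)·60] / -4125 = -0.004000
∂h/∂y = [(-45)·(+0.1) − 35·(+0.5)] / -4125 = +0.005333
Flow direction (−∇h) has components (+0.004000 E, -0.005333 N).
Azimuth = atan2(E, N) = atan2(+0.004000, -0.005333) = 143.1° ≈ 143°.

143°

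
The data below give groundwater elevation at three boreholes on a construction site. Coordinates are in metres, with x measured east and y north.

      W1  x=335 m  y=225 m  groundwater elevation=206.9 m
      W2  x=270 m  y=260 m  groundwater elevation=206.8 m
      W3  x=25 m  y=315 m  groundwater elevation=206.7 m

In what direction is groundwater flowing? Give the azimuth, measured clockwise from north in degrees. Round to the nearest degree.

006°

Differences from W1: to W2 (Δx, Δy, Δh) = (-65, 35, -0.1); to W3 = (-310, 90, -0.2).
Determinant of the coordinate differences = (-65)·90 − (-310)·35 = 5000.
∂h/∂x = [(-0.1)·90 − (-0.2)·35] / 5000 = -0.0004000
∂h/∂y = [(-65)·(-0.2) − (-310)·(-0.1)] / 5000 = -0.003600
Flow direction (−∇h) has components (+0.0004000 E, +0.003600 N).
Azimuth = atan2(E, N) = atan2(+0.0004000, +0.003600) = 6.3° ≈ 006°.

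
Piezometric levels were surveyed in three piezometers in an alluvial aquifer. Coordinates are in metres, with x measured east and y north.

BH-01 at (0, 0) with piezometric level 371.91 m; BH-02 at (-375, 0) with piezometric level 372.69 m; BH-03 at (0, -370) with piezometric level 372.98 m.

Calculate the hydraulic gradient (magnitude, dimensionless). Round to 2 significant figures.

0.0036

∂h/∂x = (372.69 − 371.91) / (-375 − 0) = -0.002080
∂h/∂y = (372.98 − 371.91) / (-370 − 0) = -0.002892
|∇h| = √(-0.002080² + -0.002892²) = 0.003562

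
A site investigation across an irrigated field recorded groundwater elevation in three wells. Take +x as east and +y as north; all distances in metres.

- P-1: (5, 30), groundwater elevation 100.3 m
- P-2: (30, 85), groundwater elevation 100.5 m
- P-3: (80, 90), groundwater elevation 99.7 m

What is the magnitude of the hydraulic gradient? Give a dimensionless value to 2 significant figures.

0.021

Taking P-1 as reference: P-2−P-1 = (25, 55, +0.2); P-3−P-1 = (75, 60, -0.6).
Solve a·Δx + b·Δy = Δh: det = 25·60 − 75·55 = -2625.
∂h/∂x = [(+0.2)·60 − (-0.6)·55] / -2625 = -0.01714
∂h/∂y = [25·(-0.6) − 75·(+0.2)] / -2625 = +0.01143
|∇h| = √(-0.01714² + 0.01143²) = 0.0206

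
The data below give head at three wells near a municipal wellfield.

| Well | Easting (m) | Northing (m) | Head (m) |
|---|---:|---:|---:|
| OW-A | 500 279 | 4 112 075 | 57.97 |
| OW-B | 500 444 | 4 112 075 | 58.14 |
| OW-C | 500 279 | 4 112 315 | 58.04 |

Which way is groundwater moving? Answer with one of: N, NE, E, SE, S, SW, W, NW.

W

∂h/∂x = (58.14 − 57.97) / (500444 − 500279) = +0.001030
∂h/∂y = (58.04 − 57.97) / (4112315 − 4112075) = +0.0002917
Flow = −∇h = (-0.001030 east, -0.0002917 north), which points west.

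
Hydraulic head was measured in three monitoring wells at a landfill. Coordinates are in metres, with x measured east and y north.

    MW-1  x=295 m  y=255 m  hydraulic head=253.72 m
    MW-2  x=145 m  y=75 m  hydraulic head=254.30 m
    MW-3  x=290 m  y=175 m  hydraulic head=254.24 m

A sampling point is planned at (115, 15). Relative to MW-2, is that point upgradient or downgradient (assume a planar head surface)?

upgradient

Differences from MW-1: to MW-2 (Δx, Δy, Δh) = (-150, -180, +0.58); to MW-3 = (-5, -80, +0.52).
Solve a·Δx + b·Δy = Δh: det = (-150)·(-80) − (-5)·(-180) = 11100.
∂h/∂x = [(+0.58)·(-80) − (+0.52)·(-180)] / 11100 = +0.004252
∂h/∂y = [(-150)·(+0.52) − (-5)·(+0.58)] / 11100 = -0.006766
Head at (115, 15) = 253.72 + (+0.004252)·(-180) + (-0.006766)·(-240) = 254.58 m.
That is higher than the 254.30 m at MW-2, so the point is upgradient.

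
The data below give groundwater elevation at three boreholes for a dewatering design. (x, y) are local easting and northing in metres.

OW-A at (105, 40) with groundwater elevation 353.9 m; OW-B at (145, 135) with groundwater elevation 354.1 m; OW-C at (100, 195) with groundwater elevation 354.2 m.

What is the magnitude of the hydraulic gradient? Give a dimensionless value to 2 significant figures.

0.0020

Taking OW-A as reference: OW-B−OW-A = (40, 95, +0.2); OW-C−OW-A = (-5, 155, +0.3).
Solve a·Δx + b·Δy = Δh: det = 40·155 − (-5)·95 = 6675.
∂h/∂x = [(+0.2)·155 − (+0.3)·95] / 6675 = +0.0003745
∂h/∂y = [40·(+0.3) − (-5)·(+0.2)] / 6675 = +0.001948
|∇h| = √(0.0003745² + 0.001948²) = 0.001984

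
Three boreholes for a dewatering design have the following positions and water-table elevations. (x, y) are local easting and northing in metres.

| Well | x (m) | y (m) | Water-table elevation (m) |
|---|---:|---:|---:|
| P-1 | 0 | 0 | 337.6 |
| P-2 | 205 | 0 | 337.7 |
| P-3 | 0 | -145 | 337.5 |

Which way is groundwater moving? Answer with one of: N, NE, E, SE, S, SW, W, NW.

SW

∂h/∂x = (337.7 − 337.6) / (205 − 0) = +0.0004878
∂h/∂y = (337.5 − 337.6) / (-145 − 0) = +0.0006897
Flow = −∇h = (-0.0004878 east, -0.0006897 north), which points southwest.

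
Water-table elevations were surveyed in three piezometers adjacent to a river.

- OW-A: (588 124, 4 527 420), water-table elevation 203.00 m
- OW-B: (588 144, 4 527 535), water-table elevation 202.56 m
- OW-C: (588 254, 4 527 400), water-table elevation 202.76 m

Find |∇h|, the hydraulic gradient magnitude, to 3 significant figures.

Differences from OW-A: to OW-B (Δx, Δy, Δh) = (20, 115, -0.44); to OW-C = (130, -20, -0.24).
Solve a·Δx + b·Δy = Δh: det = 20·(-20) − 130·115 = -15350.
∂h/∂x = [(-0.44)·(-20) − (-0.24)·115] / -15350 = -0.002371
∂h/∂y = [20·(-0.24) − 130·(-0.44)] / -15350 = -0.003414
|∇h| = √(-0.002371² + -0.003414²) = 0.004157

0.00416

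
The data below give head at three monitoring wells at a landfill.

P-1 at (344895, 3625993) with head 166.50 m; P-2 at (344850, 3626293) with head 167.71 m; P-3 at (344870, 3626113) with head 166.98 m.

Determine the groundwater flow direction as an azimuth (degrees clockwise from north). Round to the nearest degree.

188°

Taking P-1 as reference: P-2−P-1 = (-45, 300, +1.21); P-3−P-1 = (-25, 120, +0.48).
Solve a·Δx + b·Δy = Δh: det = (-45)·120 − (-25)·300 = 2100.
∂h/∂x = [(+1.21)·120 − (+0.48)·300] / 2100 = +0.0005714
∂h/∂y = [(-45)·(+0.48) − (-25)·(+1.21)] / 2100 = +0.004119
Flow direction (−∇h) has components (-0.0005714 E, -0.004119 N).
Azimuth = atan2(E, N) = atan2(-0.0005714, -0.004119) = 187.9° ≈ 188°.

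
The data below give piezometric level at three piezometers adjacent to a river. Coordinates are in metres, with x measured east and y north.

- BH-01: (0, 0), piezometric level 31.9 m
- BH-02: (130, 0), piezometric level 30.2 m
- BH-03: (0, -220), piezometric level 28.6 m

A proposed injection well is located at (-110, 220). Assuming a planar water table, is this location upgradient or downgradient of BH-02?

upgradient

∂h/∂x = (30.2 − 31.9) / (130 − 0) = -0.01308
∂h/∂y = (28.6 − 31.9) / (-220 − 0) = +0.01500
Head at (-110, 220) = 31.9 + (-0.01308)·(-110) + (+0.01500)·(220) = 36.64 m.
That is higher than the 30.2 m at BH-02, so the point is upgradient.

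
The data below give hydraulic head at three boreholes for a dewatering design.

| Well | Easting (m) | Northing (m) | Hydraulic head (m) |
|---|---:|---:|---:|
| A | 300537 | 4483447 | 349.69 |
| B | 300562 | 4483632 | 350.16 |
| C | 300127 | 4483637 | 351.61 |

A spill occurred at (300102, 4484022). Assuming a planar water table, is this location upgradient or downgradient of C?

Taking A as reference: B−A = (25, 185, +0.47); C−A = (-410, 190, +1.92).
Solve a·Δx + b·Δy = Δh: det = 25·190 − (-410)·185 = 80600.
∂h/∂x = [(+0.47)·190 − (+1.92)·185] / 80600 = -0.003299
∂h/∂y = [25·(+1.92) − (-410)·(+0.47)] / 80600 = +0.002986
Head at (300102, 4484022) = 349.69 + (-0.003299)·(-435) + (+0.002986)·(575) = 352.84 m.
That is higher than the 351.61 m at C, so the point is upgradient.

upgradient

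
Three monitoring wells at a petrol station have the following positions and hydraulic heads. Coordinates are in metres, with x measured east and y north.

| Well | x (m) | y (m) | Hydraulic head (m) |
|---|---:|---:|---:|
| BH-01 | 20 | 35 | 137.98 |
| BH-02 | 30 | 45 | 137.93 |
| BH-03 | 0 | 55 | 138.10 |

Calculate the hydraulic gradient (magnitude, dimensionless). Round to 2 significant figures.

0.0055

Taking BH-01 as reference: BH-02−BH-01 = (10, 10, -0.05); BH-03−BH-01 = (-20, 20, +0.12).
Determinant of the coordinate differences = 10·20 − (-20)·10 = 400.
∂h/∂x = [(-0.05)·20 − (+0.12)·10] / 400 = -0.005500
∂h/∂y = [10·(+0.12) − (-20)·(-0.05)] / 400 = +0.0005000
|∇h| = √(-0.005500² + 0.0005000²) = 0.005523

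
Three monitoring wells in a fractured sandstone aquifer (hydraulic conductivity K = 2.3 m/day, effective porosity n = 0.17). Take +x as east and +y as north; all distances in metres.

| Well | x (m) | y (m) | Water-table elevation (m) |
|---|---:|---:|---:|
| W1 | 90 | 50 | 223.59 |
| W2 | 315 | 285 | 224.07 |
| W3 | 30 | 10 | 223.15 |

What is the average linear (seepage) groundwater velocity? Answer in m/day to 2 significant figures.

0.29 m/day

Three-point gradient (reference W1): Δ to W2 = (225, 235, +0.48), Δ to W3 = (-60, -40, -0.44).
∂h/∂x = +0.01651, ∂h/∂y = -0.01376 (det = 5100).
|∇h| = √(0.01651² + -0.01376²) = 0.02149
Seepage velocity v = K·i/n = 2.3 × 0.02149 / 0.17 = 0.2907 m/day.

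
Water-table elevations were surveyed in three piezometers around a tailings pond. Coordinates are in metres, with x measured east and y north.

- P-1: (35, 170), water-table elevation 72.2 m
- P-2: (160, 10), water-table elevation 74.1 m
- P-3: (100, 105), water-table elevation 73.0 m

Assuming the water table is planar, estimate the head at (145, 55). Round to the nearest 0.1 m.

73.6 m

With h = a·x + b·y + c and P-1 as origin, the differences give:
  125·a + (-160)·b = +1.9
  65·a + (-65)·b = +0.8
Eliminate b (×(-65) and ×(-160), subtract): 2275·a = 4.50 → a = ∂h/∂x = +0.001978
Back-substitute: b = ∂h/∂y = -0.01033.
h(145, 55) = 72.2 + (+0.001978)·(110) + (-0.01033)·(-115) = 72.2 +0.218 +1.188 = 73.605 m.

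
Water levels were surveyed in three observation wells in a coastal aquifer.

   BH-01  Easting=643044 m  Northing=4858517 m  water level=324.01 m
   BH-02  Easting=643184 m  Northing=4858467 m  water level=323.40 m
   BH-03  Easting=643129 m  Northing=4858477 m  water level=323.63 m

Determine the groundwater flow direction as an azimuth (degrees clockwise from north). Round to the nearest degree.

Differences from BH-01: to BH-02 (Δx, Δy, Δh) = (140, -50, -0.61); to BH-03 = (85, -40, -0.38).
Solve a·Δx + b·Δy = Δh: det = 140·(-40) − 85·(-50) = -1350.
∂h/∂x = [(-0.61)·(-40) − (-0.38)·(-50)] / -1350 = -0.004000
∂h/∂y = [140·(-0.38) − 85·(-0.61)] / -1350 = +0.0010000
Flow direction (−∇h) has components (+0.004000 E, -0.0010000 N).
Azimuth = atan2(E, N) = atan2(+0.004000, -0.0010000) = 104.0° ≈ 104°.

104°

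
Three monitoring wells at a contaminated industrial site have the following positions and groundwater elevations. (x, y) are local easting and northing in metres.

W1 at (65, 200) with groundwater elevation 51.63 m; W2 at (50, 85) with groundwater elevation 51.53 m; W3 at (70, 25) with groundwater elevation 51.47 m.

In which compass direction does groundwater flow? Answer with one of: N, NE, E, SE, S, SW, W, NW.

With h = a·x + b·y + c and W1 as origin, the differences give:
  (-15)·a + (-115)·b = -0.10
  5·a + (-175)·b = -0.16
Eliminate b (×(-175) and ×(-115), subtract): 3200·a = -0.900 → a = ∂h/∂x = -0.0002813
Back-substitute: b = ∂h/∂y = +0.0009063.
Flow = −∇h = (+0.0002813 east, -0.0009063 north), which points south.

S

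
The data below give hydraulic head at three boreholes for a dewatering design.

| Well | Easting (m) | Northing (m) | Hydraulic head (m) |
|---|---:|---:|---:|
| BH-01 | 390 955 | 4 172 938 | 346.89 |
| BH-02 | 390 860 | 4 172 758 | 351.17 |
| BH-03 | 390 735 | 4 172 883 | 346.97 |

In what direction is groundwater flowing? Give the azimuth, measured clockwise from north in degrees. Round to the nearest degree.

347°

With h = a·x + b·y + c and BH-01 as origin, the differences give:
  (-95)·a + (-180)·b = +4.28
  (-220)·a + (-55)·b = +0.08
Eliminate b (×(-55) and ×(-180), subtract): -34375·a = -221.000 → a = ∂h/∂x = +0.006429
Back-substitute: b = ∂h/∂y = -0.02717.
Flow direction (−∇h) has components (-0.006429 E, +0.02717 N).
Azimuth = atan2(E, N) = atan2(-0.006429, +0.02717) = 346.7° ≈ 347°.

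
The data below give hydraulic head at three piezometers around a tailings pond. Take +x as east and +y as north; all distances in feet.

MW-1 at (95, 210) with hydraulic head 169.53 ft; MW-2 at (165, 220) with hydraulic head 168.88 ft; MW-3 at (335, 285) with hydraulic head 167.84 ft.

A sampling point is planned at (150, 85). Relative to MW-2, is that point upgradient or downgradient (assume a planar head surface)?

Three-point gradient (reference MW-1): Δ to MW-2 = (70, 10, -0.65), Δ to MW-3 = (240, 75, -1.69).
∂h/∂x = -0.01118, ∂h/∂y = +0.01323 (det = 2850).
Head at (150, 85) = 169.53 + (-0.01118)·(55) + (+0.01323)·(-125) = 167.26 ft.
That is lower than the 168.88 ft at MW-2, so the point is downgradient.

downgradient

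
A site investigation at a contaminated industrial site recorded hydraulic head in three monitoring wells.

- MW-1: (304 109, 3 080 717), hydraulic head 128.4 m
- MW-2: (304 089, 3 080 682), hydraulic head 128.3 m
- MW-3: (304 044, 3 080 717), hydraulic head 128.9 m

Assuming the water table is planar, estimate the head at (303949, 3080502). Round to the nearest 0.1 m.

128.1 m

With h = a·x + b·y + c and MW-1 as origin, the differences give:
  (-20)·a + (-35)·b = -0.1
  (-65)·a + 0·b = +0.5
Eliminate b (×0 and ×(-35), subtract): -2275·a = 17.50 → a = ∂h/∂x = -0.007692
Back-substitute: b = ∂h/∂y = +0.007253.
h(303949, 3080502) = 128.4 + (-0.007692)·(-160) + (+0.007253)·(-215) = 128.4 +1.231 -1.559 = 128.071 m.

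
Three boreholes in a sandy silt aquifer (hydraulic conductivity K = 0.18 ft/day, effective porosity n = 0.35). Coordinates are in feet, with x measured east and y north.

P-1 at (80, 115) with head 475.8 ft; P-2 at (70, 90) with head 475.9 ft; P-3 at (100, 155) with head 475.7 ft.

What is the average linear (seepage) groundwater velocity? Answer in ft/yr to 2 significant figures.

Taking P-1 as reference: P-2−P-1 = (-10, -25, +0.1); P-3−P-1 = (20, 40, -0.1).
Solve a·Δx + b·Δy = Δh: det = (-10)·40 − 20·(-25) = 100.
∂h/∂x = [(+0.1)·40 − (-0.1)·(-25)] / 100 = +0.01500
∂h/∂y = [(-10)·(-0.1) − 20·(+0.1)] / 100 = -0.010000
|∇h| = √(0.01500² + -0.010000²) = 0.01803
Seepage velocity v = K·i/n = 0.18 × 0.01803 / 0.35 = 0.009273 ft/day = 3.387 ft/yr.

3.4 ft/yr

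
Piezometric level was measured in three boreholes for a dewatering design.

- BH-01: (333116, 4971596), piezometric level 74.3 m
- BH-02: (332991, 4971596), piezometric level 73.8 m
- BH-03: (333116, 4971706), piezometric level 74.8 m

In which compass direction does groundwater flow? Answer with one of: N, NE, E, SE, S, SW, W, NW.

SW

∂h/∂x = (73.8 − 74.3) / (332991 − 333116) = +0.004000
∂h/∂y = (74.8 − 74.3) / (4971706 − 4971596) = +0.004545
Flow = −∇h = (-0.004000 east, -0.004545 north), which points southwest.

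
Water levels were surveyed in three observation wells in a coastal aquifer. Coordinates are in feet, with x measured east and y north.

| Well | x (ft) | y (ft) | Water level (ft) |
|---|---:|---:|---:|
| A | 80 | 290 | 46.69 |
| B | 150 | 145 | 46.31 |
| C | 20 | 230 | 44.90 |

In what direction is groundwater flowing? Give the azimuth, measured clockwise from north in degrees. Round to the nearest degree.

Taking A as reference: B−A = (70, -145, -0.38); C−A = (-60, -60, -1.79).
Determinant of the coordinate differences = 70·(-60) − (-60)·(-145) = -12900.
∂h/∂x = [(-0.38)·(-60) − (-1.79)·(-145)] / -12900 = +0.01835
∂h/∂y = [70·(-1.79) − (-60)·(-0.38)] / -12900 = +0.01148
Flow direction (−∇h) has components (-0.01835 E, -0.01148 N).
Azimuth = atan2(E, N) = atan2(-0.01835, -0.01148) = 238.0° ≈ 238°.

238°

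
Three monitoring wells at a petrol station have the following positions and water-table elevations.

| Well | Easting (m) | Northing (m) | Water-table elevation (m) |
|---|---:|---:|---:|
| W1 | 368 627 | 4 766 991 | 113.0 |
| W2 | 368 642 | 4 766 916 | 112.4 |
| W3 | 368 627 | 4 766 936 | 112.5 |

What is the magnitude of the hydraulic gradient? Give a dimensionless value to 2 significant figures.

0.011

With h = a·x + b·y + c and W1 as origin, the differences give:
  15·a + (-75)·b = -0.6
  0·a + (-55)·b = -0.5
Eliminate b (×(-55) and ×(-75), subtract): -825·a = -4.50 → a = ∂h/∂x = +0.005455
Back-substitute: b = ∂h/∂y = +0.009091.
|∇h| = √(0.005455² + 0.009091²) = 0.0106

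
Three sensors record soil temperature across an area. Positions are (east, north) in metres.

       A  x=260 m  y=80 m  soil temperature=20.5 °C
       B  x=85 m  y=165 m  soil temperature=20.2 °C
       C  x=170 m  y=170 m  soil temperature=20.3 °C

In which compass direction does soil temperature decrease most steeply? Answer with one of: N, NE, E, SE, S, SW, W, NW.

NW

With T = a·x + b·y + c and A as origin, the differences give:
  (-175)·a + 85·b = -0.3
  (-90)·a + 90·b = -0.2
Eliminate b (×90 and ×85, subtract): -8100·a = -10.00 → a = ∂T/∂x = +0.001235
Back-substitute: b = ∂T/∂y = -0.0009877.
Steepest decrease is along −∇f = (-0.001235 E, +0.0009877 N) → northwest.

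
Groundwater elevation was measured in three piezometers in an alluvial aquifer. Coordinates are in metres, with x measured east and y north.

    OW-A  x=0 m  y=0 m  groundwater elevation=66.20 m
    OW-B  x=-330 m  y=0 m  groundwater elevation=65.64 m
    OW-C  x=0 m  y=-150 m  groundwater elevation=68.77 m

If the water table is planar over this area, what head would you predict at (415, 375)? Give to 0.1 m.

60.5 m

∂h/∂x = (65.64 − 66.20) / (-330 − 0) = +0.001697
∂h/∂y = (68.77 − 66.20) / (-150 − 0) = -0.01713
h(415, 375) = 66.20 + (+0.001697)·(415) + (-0.01713)·(375) = 66.20 +0.704 -6.425 = 60.479 m.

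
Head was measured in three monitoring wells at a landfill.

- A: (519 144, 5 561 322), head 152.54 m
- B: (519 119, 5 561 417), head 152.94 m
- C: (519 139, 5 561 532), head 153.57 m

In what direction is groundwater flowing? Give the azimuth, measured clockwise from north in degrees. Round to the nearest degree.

210°

Taking A as reference: B−A = (-25, 95, +0.40); C−A = (-5, 210, +1.03).
Determinant of the coordinate differences = (-25)·210 − (-5)·95 = -4775.
∂h/∂x = [(+0.40)·210 − (+1.03)·95] / -4775 = +0.002901
∂h/∂y = [(-25)·(+1.03) − (-5)·(+0.40)] / -4775 = +0.004974
Flow direction (−∇h) has components (-0.002901 E, -0.004974 N).
Azimuth = atan2(E, N) = atan2(-0.002901, -0.004974) = 210.2° ≈ 210°.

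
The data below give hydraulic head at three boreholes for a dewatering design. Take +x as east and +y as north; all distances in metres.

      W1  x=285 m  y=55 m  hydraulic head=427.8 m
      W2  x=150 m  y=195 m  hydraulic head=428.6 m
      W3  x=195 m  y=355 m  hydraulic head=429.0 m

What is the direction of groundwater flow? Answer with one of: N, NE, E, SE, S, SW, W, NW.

SE

Differences from W1: to W2 (Δx, Δy, Δh) = (-135, 140, +0.8); to W3 = (-90, 300, +1.2).
Determinant of the coordinate differences = (-135)·300 − (-90)·140 = -27900.
∂h/∂x = [(+0.8)·300 − (+1.2)·140] / -27900 = -0.002581
∂h/∂y = [(-135)·(+1.2) − (-90)·(+0.8)] / -27900 = +0.003226
Flow = −∇h = (+0.002581 east, -0.003226 north), which points southeast.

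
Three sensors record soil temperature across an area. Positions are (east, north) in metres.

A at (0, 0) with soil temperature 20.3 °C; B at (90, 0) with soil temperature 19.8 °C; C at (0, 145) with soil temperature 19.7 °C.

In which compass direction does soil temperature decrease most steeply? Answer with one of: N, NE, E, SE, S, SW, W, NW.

NE

∂T/∂x = (19.8 − 20.3) / (90 − 0) = -0.005556
∂T/∂y = (19.7 − 20.3) / (145 − 0) = -0.004138
Steepest decrease is along −∇f = (+0.005556 E, +0.004138 N) → northeast.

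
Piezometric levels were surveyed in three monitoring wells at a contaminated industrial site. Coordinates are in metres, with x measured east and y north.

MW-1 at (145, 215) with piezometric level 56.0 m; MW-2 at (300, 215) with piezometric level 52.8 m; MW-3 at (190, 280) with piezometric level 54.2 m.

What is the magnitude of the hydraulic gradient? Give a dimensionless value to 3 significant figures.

0.0246

Taking MW-1 as reference: MW-2−MW-1 = (155, 0, -3.2); MW-3−MW-1 = (45, 65, -1.8).
Determinant of the coordinate differences = 155·65 − 45·0 = 10075.
∂h/∂x = [(-3.2)·65 − (-1.8)·0] / 10075 = -0.02065
∂h/∂y = [155·(-1.8) − 45·(-3.2)] / 10075 = -0.01340
|∇h| = √(-0.02065² + -0.01340²) = 0.02462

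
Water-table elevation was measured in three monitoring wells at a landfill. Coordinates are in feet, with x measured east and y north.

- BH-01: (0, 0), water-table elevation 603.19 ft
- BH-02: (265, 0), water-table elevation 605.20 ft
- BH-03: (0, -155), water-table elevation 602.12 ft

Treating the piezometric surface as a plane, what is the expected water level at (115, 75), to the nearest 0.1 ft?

∂h/∂x = (605.20 − 603.19) / (265 − 0) = +0.007585
∂h/∂y = (602.12 − 603.19) / (-155 − 0) = +0.006903
h(115, 75) = 603.19 + (+0.007585)·(115) + (+0.006903)·(75) = 603.19 +0.872 +0.518 = 604.580 ft.

604.6 ft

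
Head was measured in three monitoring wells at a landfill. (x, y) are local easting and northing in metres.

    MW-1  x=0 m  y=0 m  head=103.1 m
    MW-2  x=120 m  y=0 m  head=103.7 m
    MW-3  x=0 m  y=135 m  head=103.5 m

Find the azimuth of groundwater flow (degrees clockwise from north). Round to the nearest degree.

∂h/∂x = (103.7 − 103.1) / (120 − 0) = +0.005000
∂h/∂y = (103.5 − 103.1) / (135 − 0) = +0.002963
Flow direction (−∇h) has components (-0.005000 E, -0.002963 N).
Azimuth = atan2(E, N) = atan2(-0.005000, -0.002963) = 239.3° ≈ 239°.

239°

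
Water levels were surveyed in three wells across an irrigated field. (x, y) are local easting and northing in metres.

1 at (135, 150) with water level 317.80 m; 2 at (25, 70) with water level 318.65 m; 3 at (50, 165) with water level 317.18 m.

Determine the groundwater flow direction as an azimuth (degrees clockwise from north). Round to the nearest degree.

Taking 1 as reference: 2−1 = (-110, -80, +0.85); 3−1 = (-85, 15, -0.62).
Determinant of the coordinate differences = (-110)·15 − (-85)·(-80) = -8450.
∂h/∂x = [(+0.85)·15 − (-0.62)·(-80)] / -8450 = +0.004361
∂h/∂y = [(-110)·(-0.62) − (-85)·(+0.85)] / -8450 = -0.01662
Flow direction (−∇h) has components (-0.004361 E, +0.01662 N).
Azimuth = atan2(E, N) = atan2(-0.004361, +0.01662) = 345.3° ≈ 345°.

345°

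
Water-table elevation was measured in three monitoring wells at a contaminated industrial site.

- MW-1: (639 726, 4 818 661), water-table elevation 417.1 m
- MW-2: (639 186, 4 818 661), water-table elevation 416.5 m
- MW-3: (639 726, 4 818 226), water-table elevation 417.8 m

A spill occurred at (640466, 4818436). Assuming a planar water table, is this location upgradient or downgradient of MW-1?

upgradient

∂h/∂x = (416.5 − 417.1) / (639186 − 639726) = +0.001111
∂h/∂y = (417.8 − 417.1) / (4818226 − 4818661) = -0.001609
Head at (640466, 4818436) = 417.1 + (+0.001111)·(740) + (-0.001609)·(-225) = 418.28 m.
That is higher than the 417.1 m at MW-1, so the point is upgradient.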